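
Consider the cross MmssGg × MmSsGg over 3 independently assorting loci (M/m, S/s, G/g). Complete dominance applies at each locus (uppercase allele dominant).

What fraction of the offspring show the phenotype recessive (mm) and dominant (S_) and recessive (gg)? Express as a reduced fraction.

MmssGg gametes: MsG×2, Msg×2, msG×2, msg×2
MmSsGg gametes: MSG×1, MSg×1, MsG×1, Msg×1, mSG×1, mSg×1, msG×1, msg×1
MmssGg×MmSsGg grid (8·8=64): MMSsGG=2 MMSsGg=4 MMSsgg=2 MMssGG=2 MMssGg=4 MMssgg=2 MmSsGG=4 MmSsGg=8 MmSsgg=4 MmssGG=4 MmssGg=8 Mmssgg=4 mmSsGG=2 mmSsGg=4 mmSsgg=2 mmssGG=2 mmssGg=4 mmssgg=2
mm S_ gg hits 2/64; gcd=2; 2÷2/64÷2 = 1/32

P(mm S_ gg) = 1/32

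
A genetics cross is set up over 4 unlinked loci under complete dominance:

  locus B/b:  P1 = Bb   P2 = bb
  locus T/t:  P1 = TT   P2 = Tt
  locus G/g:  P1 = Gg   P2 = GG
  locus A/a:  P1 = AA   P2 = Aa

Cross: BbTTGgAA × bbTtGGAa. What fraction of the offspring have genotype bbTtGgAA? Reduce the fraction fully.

BbTTGgAA gametes: BTGA×4, BTgA×4, bTGA×4, bTgA×4
bbTtGGAa gametes: bTGA×4, bTGa×4, btGA×4, btGa×4
BbTTGgAA×bbTtGGAa grid (16·16=256): BbTTGGAA=16 BbTTGGAa=16 BbTTGgAA=16 BbTTGgAa=16 BbTtGGAA=16 BbTtGGAa=16 BbTtGgAA=16 BbTtGgAa=16 bbTTGGAA=16 bbTTGGAa=16 bbTTGgAA=16 bbTTGgAa=16 bbTtGGAA=16 bbTtGGAa=16 bbTtGgAA=16 bbTtGgAa=16
bbTtGgAA hits 16/256; gcd=16; 16÷16/256÷16 = 1/16

P(bbTtGgAA) = 1/16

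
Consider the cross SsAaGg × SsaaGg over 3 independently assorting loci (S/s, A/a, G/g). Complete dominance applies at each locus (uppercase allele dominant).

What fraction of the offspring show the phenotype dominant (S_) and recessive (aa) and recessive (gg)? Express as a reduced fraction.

P(S_ aa gg) = 3/32

SsAaGg gametes: SAG×1, SAg×1, SaG×1, Sag×1, sAG×1, sAg×1, saG×1, sag×1
SsaaGg gametes: SaG×2, Sag×2, saG×2, sag×2
SsAaGg×SsaaGg grid (8·8=64): SSAaGG=2 SSAaGg=4 SSAagg=2 SSaaGG=2 SSaaGg=4 SSaagg=2 SsAaGG=4 SsAaGg=8 SsAagg=4 SsaaGG=4 SsaaGg=8 Ssaagg=4 ssAaGG=2 ssAaGg=4 ssAagg=2 ssaaGG=2 ssaaGg=4 ssaagg=2
S_ aa gg hits 6/64; gcd=2; 6÷2/64÷2 = 3/32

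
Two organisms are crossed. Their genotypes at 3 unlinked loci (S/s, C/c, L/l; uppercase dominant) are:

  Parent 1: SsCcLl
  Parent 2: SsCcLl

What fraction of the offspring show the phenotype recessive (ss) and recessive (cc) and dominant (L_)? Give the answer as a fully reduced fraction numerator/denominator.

SsCcLl gametes: SCL×1, SCl×1, ScL×1, Scl×1, sCL×1, sCl×1, scL×1, scl×1
SsCcLl gametes: SCL×1, SCl×1, ScL×1, Scl×1, sCL×1, sCl×1, scL×1, scl×1
SsCcLl×SsCcLl grid (8·8=64): SSCCLL=1 SSCCLl=2 SSCCll=1 SSCcLL=2 SSCcLl=4 SSCcll=2 SSccLL=1 SSccLl=2 SSccll=1 SsCCLL=2 SsCCLl=4 SsCCll=2 SsCcLL=4 SsCcLl=8 SsCcll=4 SsccLL=2 SsccLl=4 Ssccll=2 ssCCLL=1 ssCCLl=2 ssCCll=1 ssCcLL=2 ssCcLl=4 ssCcll=2 ssccLL=1 ssccLl=2 ssccll=1
ss cc L_ hits 3/64; gcd=1; 3÷1/64÷1 = 3/64

P(ss cc L_) = 3/64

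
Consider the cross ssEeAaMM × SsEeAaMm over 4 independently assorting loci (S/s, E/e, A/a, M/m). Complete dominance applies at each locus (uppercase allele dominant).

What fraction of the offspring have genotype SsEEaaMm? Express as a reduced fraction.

P(SsEEaaMm) = 1/64

ssEeAaMM gametes: sEAM×4, sEaM×4, seAM×4, seaM×4
SsEeAaMm gametes: SEAM×1, SEAm×1, SEaM×1, SEam×1, SeAM×1, SeAm×1, SeaM×1, Seam×1, sEAM×1, sEAm×1, sEaM×1, sEam×1, seAM×1, seAm×1, seaM×1, seam×1
ssEeAaMM×SsEeAaMm grid (16·16=256): SsEEAAMM=4 SsEEAAMm=4 SsEEAaMM=8 SsEEAaMm=8 SsEEaaMM=4 SsEEaaMm=4 SsEeAAMM=8 SsEeAAMm=8 SsEeAaMM=16 SsEeAaMm=16 SsEeaaMM=8 SsEeaaMm=8 SseeAAMM=4 SseeAAMm=4 SseeAaMM=8 SseeAaMm=8 SseeaaMM=4 SseeaaMm=4 ssEEAAMM=4 ssEEAAMm=4 ssEEAaMM=8 ssEEAaMm=8 ssEEaaMM=4 ssEEaaMm=4 ssEeAAMM=8 ssEeAAMm=8 ssEeAaMM=16 ssEeAaMm=16 ssEeaaMM=8 ssEeaaMm=8 sseeAAMM=4 sseeAAMm=4 sseeAaMM=8 sseeAaMm=8 sseeaaMM=4 sseeaaMm=4
SsEEaaMm hits 4/256; gcd=4; 4÷4/256÷4 = 1/64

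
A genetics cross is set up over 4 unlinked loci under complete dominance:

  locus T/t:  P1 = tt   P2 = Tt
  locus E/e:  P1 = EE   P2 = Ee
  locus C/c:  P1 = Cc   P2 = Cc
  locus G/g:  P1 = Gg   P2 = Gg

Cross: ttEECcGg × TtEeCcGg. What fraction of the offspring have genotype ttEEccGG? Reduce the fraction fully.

P(ttEEccGG) = 1/64

ttEECcGg gametes: tECG×4, tECg×4, tEcG×4, tEcg×4
TtEeCcGg gametes: TECG×1, TECg×1, TEcG×1, TEcg×1, TeCG×1, TeCg×1, TecG×1, Tecg×1, tECG×1, tECg×1, tEcG×1, tEcg×1, teCG×1, teCg×1, tecG×1, tecg×1
ttEECcGg×TtEeCcGg grid (16·16=256): TtEECCGG=4 TtEECCGg=8 TtEECCgg=4 TtEECcGG=8 TtEECcGg=16 TtEECcgg=8 TtEEccGG=4 TtEEccGg=8 TtEEccgg=4 TtEeCCGG=4 TtEeCCGg=8 TtEeCCgg=4 TtEeCcGG=8 TtEeCcGg=16 TtEeCcgg=8 TtEeccGG=4 TtEeccGg=8 TtEeccgg=4 ttEECCGG=4 ttEECCGg=8 ttEECCgg=4 ttEECcGG=8 ttEECcGg=16 ttEECcgg=8 ttEEccGG=4 ttEEccGg=8 ttEEccgg=4 ttEeCCGG=4 ttEeCCGg=8 ttEeCCgg=4 ttEeCcGG=8 ttEeCcGg=16 ttEeCcgg=8 ttEeccGG=4 ttEeccGg=8 ttEeccgg=4
ttEEccGG hits 4/256; gcd=4; 4÷4/256÷4 = 1/64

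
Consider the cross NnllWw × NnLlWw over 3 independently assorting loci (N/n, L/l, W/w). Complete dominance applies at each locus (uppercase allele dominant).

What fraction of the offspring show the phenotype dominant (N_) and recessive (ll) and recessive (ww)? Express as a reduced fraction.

NnllWw gametes: NlW×2, Nlw×2, nlW×2, nlw×2
NnLlWw gametes: NLW×1, NLw×1, NlW×1, Nlw×1, nLW×1, nLw×1, nlW×1, nlw×1
NnllWw×NnLlWw grid (8·8=64): NNLlWW=2 NNLlWw=4 NNLlww=2 NNllWW=2 NNllWw=4 NNllww=2 NnLlWW=4 NnLlWw=8 NnLlww=4 NnllWW=4 NnllWw=8 Nnllww=4 nnLlWW=2 nnLlWw=4 nnLlww=2 nnllWW=2 nnllWw=4 nnllww=2
N_ ll ww hits 6/64; gcd=2; 6÷2/64÷2 = 3/32

P(N_ ll ww) = 3/32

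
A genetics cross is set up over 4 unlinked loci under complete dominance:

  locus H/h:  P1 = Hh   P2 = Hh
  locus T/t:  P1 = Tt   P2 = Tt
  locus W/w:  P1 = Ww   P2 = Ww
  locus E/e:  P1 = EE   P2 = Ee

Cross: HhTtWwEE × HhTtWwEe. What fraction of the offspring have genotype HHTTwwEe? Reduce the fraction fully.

P(HHTTwwEe) = 1/128

HhTtWwEE gametes: HTWE×2, HTwE×2, HtWE×2, HtwE×2, hTWE×2, hTwE×2, htWE×2, htwE×2
HhTtWwEe gametes: HTWE×1, HTWe×1, HTwE×1, HTwe×1, HtWE×1, HtWe×1, HtwE×1, Htwe×1, hTWE×1, hTWe×1, hTwE×1, hTwe×1, htWE×1, htWe×1, htwE×1, htwe×1
HhTtWwEE×HhTtWwEe grid (16·16=256): HHTTWWEE=2 HHTTWWEe=2 HHTTWwEE=4 HHTTWwEe=4 HHTTwwEE=2 HHTTwwEe=2 HHTtWWEE=4 HHTtWWEe=4 HHTtWwEE=8 HHTtWwEe=8 HHTtwwEE=4 HHTtwwEe=4 HHttWWEE=2 HHttWWEe=2 HHttWwEE=4 HHttWwEe=4 HHttwwEE=2 HHttwwEe=2 HhTTWWEE=4 HhTTWWEe=4 HhTTWwEE=8 HhTTWwEe=8 HhTTwwEE=4 HhTTwwEe=4 HhTtWWEE=8 HhTtWWEe=8 HhTtWwEE=16 HhTtWwEe=16 HhTtwwEE=8 HhTtwwEe=8 HhttWWEE=4 HhttWWEe=4 HhttWwEE=8 HhttWwEe=8 HhttwwEE=4 HhttwwEe=4 hhTTWWEE=2 hhTTWWEe=2 hhTTWwEE=4 hhTTWwEe=4 hhTTwwEE=2 hhTTwwEe=2 hhTtWWEE=4 hhTtWWEe=4 hhTtWwEE=8 hhTtWwEe=8 hhTtwwEE=4 hhTtwwEe=4 hhttWWEE=2 hhttWWEe=2 hhttWwEE=4 hhttWwEe=4 hhttwwEE=2 hhttwwEe=2
HHTTwwEe hits 2/256; gcd=2; 2÷2/256÷2 = 1/128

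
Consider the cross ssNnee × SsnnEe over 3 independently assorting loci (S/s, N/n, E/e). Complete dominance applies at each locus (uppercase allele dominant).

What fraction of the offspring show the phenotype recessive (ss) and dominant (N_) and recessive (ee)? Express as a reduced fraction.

ssNnee gametes: sNe×4, sne×4
SsnnEe gametes: SnE×2, Sne×2, snE×2, sne×2
ssNnee×SsnnEe grid (8·8=64): SsNnEe=8 SsNnee=8 SsnnEe=8 Ssnnee=8 ssNnEe=8 ssNnee=8 ssnnEe=8 ssnnee=8
ss N_ ee hits 8/64; gcd=8; 8÷8/64÷8 = 1/8

P(ss N_ ee) = 1/8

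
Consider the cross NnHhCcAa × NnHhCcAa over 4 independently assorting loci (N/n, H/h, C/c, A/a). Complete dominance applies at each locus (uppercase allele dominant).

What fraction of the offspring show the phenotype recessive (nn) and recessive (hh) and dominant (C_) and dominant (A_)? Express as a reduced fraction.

P(nn hh C_ A_) = 9/256

NnHhCcAa gametes: NHCA×1, NHCa×1, NHcA×1, NHca×1, NhCA×1, NhCa×1, NhcA×1, Nhca×1, nHCA×1, nHCa×1, nHcA×1, nHca×1, nhCA×1, nhCa×1, nhcA×1, nhca×1
NnHhCcAa gametes: NHCA×1, NHCa×1, NHcA×1, NHca×1, NhCA×1, NhCa×1, NhcA×1, Nhca×1, nHCA×1, nHCa×1, nHcA×1, nHca×1, nhCA×1, nhCa×1, nhcA×1, nhca×1
NnHhCcAa×NnHhCcAa grid (16·16=256): NNHHCCAA=1 NNHHCCAa=2 NNHHCCaa=1 NNHHCcAA=2 NNHHCcAa=4 NNHHCcaa=2 NNHHccAA=1 NNHHccAa=2 NNHHccaa=1 NNHhCCAA=2 NNHhCCAa=4 NNHhCCaa=2 NNHhCcAA=4 NNHhCcAa=8 NNHhCcaa=4 NNHhccAA=2 NNHhccAa=4 NNHhccaa=2 NNhhCCAA=1 NNhhCCAa=2 NNhhCCaa=1 NNhhCcAA=2 NNhhCcAa=4 NNhhCcaa=2 NNhhccAA=1 NNhhccAa=2 NNhhccaa=1 NnHHCCAA=2 NnHHCCAa=4 NnHHCCaa=2 NnHHCcAA=4 NnHHCcAa=8 NnHHCcaa=4 NnHHccAA=2 NnHHccAa=4 NnHHccaa=2 NnHhCCAA=4 NnHhCCAa=8 NnHhCCaa=4 NnHhCcAA=8 NnHhCcAa=16 NnHhCcaa=8 NnHhccAA=4 NnHhccAa=8 NnHhccaa=4 NnhhCCAA=2 NnhhCCAa=4 NnhhCCaa=2 NnhhCcAA=4 NnhhCcAa=8 NnhhCcaa=4 NnhhccAA=2 NnhhccAa=4 Nnhhccaa=2 nnHHCCAA=1 nnHHCCAa=2 nnHHCCaa=1 nnHHCcAA=2 nnHHCcAa=4 nnHHCcaa=2 nnHHccAA=1 nnHHccAa=2 nnHHccaa=1 nnHhCCAA=2 nnHhCCAa=4 nnHhCCaa=2 nnHhCcAA=4 nnHhCcAa=8 nnHhCcaa=4 nnHhccAA=2 nnHhccAa=4 nnHhccaa=2 nnhhCCAA=1 nnhhCCAa=2 nnhhCCaa=1 nnhhCcAA=2 nnhhCcAa=4 nnhhCcaa=2 nnhhccAA=1 nnhhccAa=2 nnhhccaa=1
nn hh C_ A_ hits 9/256; gcd=1; 9÷1/256÷1 = 9/256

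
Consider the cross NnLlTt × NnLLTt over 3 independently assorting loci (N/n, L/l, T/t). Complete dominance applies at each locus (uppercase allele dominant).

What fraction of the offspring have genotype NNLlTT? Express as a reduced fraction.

NnLlTt gametes: NLT×1, NLt×1, NlT×1, Nlt×1, nLT×1, nLt×1, nlT×1, nlt×1
NnLLTt gametes: NLT×2, NLt×2, nLT×2, nLt×2
NnLlTt×NnLLTt grid (8·8=64): NNLLTT=2 NNLLTt=4 NNLLtt=2 NNLlTT=2 NNLlTt=4 NNLltt=2 NnLLTT=4 NnLLTt=8 NnLLtt=4 NnLlTT=4 NnLlTt=8 NnLltt=4 nnLLTT=2 nnLLTt=4 nnLLtt=2 nnLlTT=2 nnLlTt=4 nnLltt=2
NNLlTT hits 2/64; gcd=2; 2÷2/64÷2 = 1/32

P(NNLlTT) = 1/32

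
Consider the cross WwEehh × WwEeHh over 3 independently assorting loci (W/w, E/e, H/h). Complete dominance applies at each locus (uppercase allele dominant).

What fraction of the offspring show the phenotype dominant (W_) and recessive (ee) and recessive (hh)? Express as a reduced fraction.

P(W_ ee hh) = 3/32

WwEehh gametes: WEh×2, Weh×2, wEh×2, weh×2
WwEeHh gametes: WEH×1, WEh×1, WeH×1, Weh×1, wEH×1, wEh×1, weH×1, weh×1
WwEehh×WwEeHh grid (8·8=64): WWEEHh=2 WWEEhh=2 WWEeHh=4 WWEehh=4 WWeeHh=2 WWeehh=2 WwEEHh=4 WwEEhh=4 WwEeHh=8 WwEehh=8 WweeHh=4 Wweehh=4 wwEEHh=2 wwEEhh=2 wwEeHh=4 wwEehh=4 wweeHh=2 wweehh=2
W_ ee hh hits 6/64; gcd=2; 6÷2/64÷2 = 3/32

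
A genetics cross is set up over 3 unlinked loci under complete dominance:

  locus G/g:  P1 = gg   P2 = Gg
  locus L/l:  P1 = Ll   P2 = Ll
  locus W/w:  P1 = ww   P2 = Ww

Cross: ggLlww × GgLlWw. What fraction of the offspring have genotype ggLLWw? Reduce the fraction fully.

P(ggLLWw) = 1/16

ggLlww gametes: gLw×4, glw×4
GgLlWw gametes: GLW×1, GLw×1, GlW×1, Glw×1, gLW×1, gLw×1, glW×1, glw×1
ggLlww×GgLlWw grid (8·8=64): GgLLWw=4 GgLLww=4 GgLlWw=8 GgLlww=8 GgllWw=4 Ggllww=4 ggLLWw=4 ggLLww=4 ggLlWw=8 ggLlww=8 ggllWw=4 ggllww=4
ggLLWw hits 4/64; gcd=4; 4÷4/64÷4 = 1/16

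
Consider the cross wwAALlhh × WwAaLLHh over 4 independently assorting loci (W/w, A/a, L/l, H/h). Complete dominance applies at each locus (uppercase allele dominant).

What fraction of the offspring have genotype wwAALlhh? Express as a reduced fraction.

P(wwAALlhh) = 1/16

wwAALlhh gametes: wALh×8, wAlh×8
WwAaLLHh gametes: WALH×2, WALh×2, WaLH×2, WaLh×2, wALH×2, wALh×2, waLH×2, waLh×2
wwAALlhh×WwAaLLHh grid (16·16=256): WwAALLHh=16 WwAALLhh=16 WwAALlHh=16 WwAALlhh=16 WwAaLLHh=16 WwAaLLhh=16 WwAaLlHh=16 WwAaLlhh=16 wwAALLHh=16 wwAALLhh=16 wwAALlHh=16 wwAALlhh=16 wwAaLLHh=16 wwAaLLhh=16 wwAaLlHh=16 wwAaLlhh=16
wwAALlhh hits 16/256; gcd=16; 16÷16/256÷16 = 1/16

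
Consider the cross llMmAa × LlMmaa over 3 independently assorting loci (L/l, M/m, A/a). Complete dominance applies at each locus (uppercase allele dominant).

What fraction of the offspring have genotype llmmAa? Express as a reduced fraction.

llMmAa gametes: lMA×2, lMa×2, lmA×2, lma×2
LlMmaa gametes: LMa×2, Lma×2, lMa×2, lma×2
llMmAa×LlMmaa grid (8·8=64): LlMMAa=4 LlMMaa=4 LlMmAa=8 LlMmaa=8 LlmmAa=4 Llmmaa=4 llMMAa=4 llMMaa=4 llMmAa=8 llMmaa=8 llmmAa=4 llmmaa=4
llmmAa hits 4/64; gcd=4; 4÷4/64÷4 = 1/16

P(llmmAa) = 1/16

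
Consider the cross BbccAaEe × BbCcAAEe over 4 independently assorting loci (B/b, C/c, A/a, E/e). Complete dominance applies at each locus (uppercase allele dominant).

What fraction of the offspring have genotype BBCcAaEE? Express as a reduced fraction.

P(BBCcAaEE) = 1/64

BbccAaEe gametes: BcAE×2, BcAe×2, BcaE×2, Bcae×2, bcAE×2, bcAe×2, bcaE×2, bcae×2
BbCcAAEe gametes: BCAE×2, BCAe×2, BcAE×2, BcAe×2, bCAE×2, bCAe×2, bcAE×2, bcAe×2
BbccAaEe×BbCcAAEe grid (16·16=256): BBCcAAEE=4 BBCcAAEe=8 BBCcAAee=4 BBCcAaEE=4 BBCcAaEe=8 BBCcAaee=4 BBccAAEE=4 BBccAAEe=8 BBccAAee=4 BBccAaEE=4 BBccAaEe=8 BBccAaee=4 BbCcAAEE=8 BbCcAAEe=16 BbCcAAee=8 BbCcAaEE=8 BbCcAaEe=16 BbCcAaee=8 BbccAAEE=8 BbccAAEe=16 BbccAAee=8 BbccAaEE=8 BbccAaEe=16 BbccAaee=8 bbCcAAEE=4 bbCcAAEe=8 bbCcAAee=4 bbCcAaEE=4 bbCcAaEe=8 bbCcAaee=4 bbccAAEE=4 bbccAAEe=8 bbccAAee=4 bbccAaEE=4 bbccAaEe=8 bbccAaee=4
BBCcAaEE hits 4/256; gcd=4; 4÷4/256÷4 = 1/64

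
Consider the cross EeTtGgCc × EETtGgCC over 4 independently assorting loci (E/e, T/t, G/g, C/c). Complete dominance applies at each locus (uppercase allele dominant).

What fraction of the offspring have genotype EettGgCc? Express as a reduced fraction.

P(EettGgCc) = 1/32

EeTtGgCc gametes: ETGC×1, ETGc×1, ETgC×1, ETgc×1, EtGC×1, EtGc×1, EtgC×1, Etgc×1, eTGC×1, eTGc×1, eTgC×1, eTgc×1, etGC×1, etGc×1, etgC×1, etgc×1
EETtGgCC gametes: ETGC×4, ETgC×4, EtGC×4, EtgC×4
EeTtGgCc×EETtGgCC grid (16·16=256): EETTGGCC=4 EETTGGCc=4 EETTGgCC=8 EETTGgCc=8 EETTggCC=4 EETTggCc=4 EETtGGCC=8 EETtGGCc=8 EETtGgCC=16 EETtGgCc=16 EETtggCC=8 EETtggCc=8 EEttGGCC=4 EEttGGCc=4 EEttGgCC=8 EEttGgCc=8 EEttggCC=4 EEttggCc=4 EeTTGGCC=4 EeTTGGCc=4 EeTTGgCC=8 EeTTGgCc=8 EeTTggCC=4 EeTTggCc=4 EeTtGGCC=8 EeTtGGCc=8 EeTtGgCC=16 EeTtGgCc=16 EeTtggCC=8 EeTtggCc=8 EettGGCC=4 EettGGCc=4 EettGgCC=8 EettGgCc=8 EettggCC=4 EettggCc=4
EettGgCc hits 8/256; gcd=8; 8÷8/256÷8 = 1/32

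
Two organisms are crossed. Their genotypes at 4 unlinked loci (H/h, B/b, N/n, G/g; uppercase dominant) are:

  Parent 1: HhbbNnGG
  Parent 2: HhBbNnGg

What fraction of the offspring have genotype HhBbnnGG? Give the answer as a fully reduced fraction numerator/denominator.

HhbbNnGG gametes: HbNG×4, HbnG×4, hbNG×4, hbnG×4
HhBbNnGg gametes: HBNG×1, HBNg×1, HBnG×1, HBng×1, HbNG×1, HbNg×1, HbnG×1, Hbng×1, hBNG×1, hBNg×1, hBnG×1, hBng×1, hbNG×1, hbNg×1, hbnG×1, hbng×1
HhbbNnGG×HhBbNnGg grid (16·16=256): HHBbNNGG=4 HHBbNNGg=4 HHBbNnGG=8 HHBbNnGg=8 HHBbnnGG=4 HHBbnnGg=4 HHbbNNGG=4 HHbbNNGg=4 HHbbNnGG=8 HHbbNnGg=8 HHbbnnGG=4 HHbbnnGg=4 HhBbNNGG=8 HhBbNNGg=8 HhBbNnGG=16 HhBbNnGg=16 HhBbnnGG=8 HhBbnnGg=8 HhbbNNGG=8 HhbbNNGg=8 HhbbNnGG=16 HhbbNnGg=16 HhbbnnGG=8 HhbbnnGg=8 hhBbNNGG=4 hhBbNNGg=4 hhBbNnGG=8 hhBbNnGg=8 hhBbnnGG=4 hhBbnnGg=4 hhbbNNGG=4 hhbbNNGg=4 hhbbNnGG=8 hhbbNnGg=8 hhbbnnGG=4 hhbbnnGg=4
HhBbnnGG hits 8/256; gcd=8; 8÷8/256÷8 = 1/32

P(HhBbnnGG) = 1/32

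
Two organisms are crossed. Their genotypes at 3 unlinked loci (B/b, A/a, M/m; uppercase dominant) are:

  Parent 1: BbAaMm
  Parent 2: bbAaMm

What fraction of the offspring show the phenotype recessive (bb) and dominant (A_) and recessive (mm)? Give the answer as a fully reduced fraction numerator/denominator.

P(bb A_ mm) = 3/32

BbAaMm gametes: BAM×1, BAm×1, BaM×1, Bam×1, bAM×1, bAm×1, baM×1, bam×1
bbAaMm gametes: bAM×2, bAm×2, baM×2, bam×2
BbAaMm×bbAaMm grid (8·8=64): BbAAMM=2 BbAAMm=4 BbAAmm=2 BbAaMM=4 BbAaMm=8 BbAamm=4 BbaaMM=2 BbaaMm=4 Bbaamm=2 bbAAMM=2 bbAAMm=4 bbAAmm=2 bbAaMM=4 bbAaMm=8 bbAamm=4 bbaaMM=2 bbaaMm=4 bbaamm=2
bb A_ mm hits 6/64; gcd=2; 6÷2/64÷2 = 3/32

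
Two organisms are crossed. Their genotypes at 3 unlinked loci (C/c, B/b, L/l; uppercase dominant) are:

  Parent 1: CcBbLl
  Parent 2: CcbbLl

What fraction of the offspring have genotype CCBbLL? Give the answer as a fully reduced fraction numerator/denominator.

CcBbLl gametes: CBL×1, CBl×1, CbL×1, Cbl×1, cBL×1, cBl×1, cbL×1, cbl×1
CcbbLl gametes: CbL×2, Cbl×2, cbL×2, cbl×2
CcBbLl×CcbbLl grid (8·8=64): CCBbLL=2 CCBbLl=4 CCBbll=2 CCbbLL=2 CCbbLl=4 CCbbll=2 CcBbLL=4 CcBbLl=8 CcBbll=4 CcbbLL=4 CcbbLl=8 Ccbbll=4 ccBbLL=2 ccBbLl=4 ccBbll=2 ccbbLL=2 ccbbLl=4 ccbbll=2
CCBbLL hits 2/64; gcd=2; 2÷2/64÷2 = 1/32

P(CCBbLL) = 1/32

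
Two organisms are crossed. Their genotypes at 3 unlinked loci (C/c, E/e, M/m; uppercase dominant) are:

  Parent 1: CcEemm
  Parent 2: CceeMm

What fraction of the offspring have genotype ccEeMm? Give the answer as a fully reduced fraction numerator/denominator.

P(ccEeMm) = 1/16

CcEemm gametes: CEm×2, Cem×2, cEm×2, cem×2
CceeMm gametes: CeM×2, Cem×2, ceM×2, cem×2
CcEemm×CceeMm grid (8·8=64): CCEeMm=4 CCEemm=4 CCeeMm=4 CCeemm=4 CcEeMm=8 CcEemm=8 CceeMm=8 Cceemm=8 ccEeMm=4 ccEemm=4 cceeMm=4 cceemm=4
ccEeMm hits 4/64; gcd=4; 4÷4/64÷4 = 1/16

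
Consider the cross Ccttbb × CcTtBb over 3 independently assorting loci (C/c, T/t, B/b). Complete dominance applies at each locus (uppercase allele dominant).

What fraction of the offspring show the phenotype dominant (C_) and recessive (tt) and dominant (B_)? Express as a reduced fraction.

Ccttbb gametes: Ctb×4, ctb×4
CcTtBb gametes: CTB×1, CTb×1, CtB×1, Ctb×1, cTB×1, cTb×1, ctB×1, ctb×1
Ccttbb×CcTtBb grid (8·8=64): CCTtBb=4 CCTtbb=4 CCttBb=4 CCttbb=4 CcTtBb=8 CcTtbb=8 CcttBb=8 Ccttbb=8 ccTtBb=4 ccTtbb=4 ccttBb=4 ccttbb=4
C_ tt B_ hits 12/64; gcd=4; 12÷4/64÷4 = 3/16

P(C_ tt B_) = 3/16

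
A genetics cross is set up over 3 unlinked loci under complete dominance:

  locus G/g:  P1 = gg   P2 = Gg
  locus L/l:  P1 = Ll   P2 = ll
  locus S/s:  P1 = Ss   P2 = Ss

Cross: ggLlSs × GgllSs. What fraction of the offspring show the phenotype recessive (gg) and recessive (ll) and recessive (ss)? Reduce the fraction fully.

P(gg ll ss) = 1/16

ggLlSs gametes: gLS×2, gLs×2, glS×2, gls×2
GgllSs gametes: GlS×2, Gls×2, glS×2, gls×2
ggLlSs×GgllSs grid (8·8=64): GgLlSS=4 GgLlSs=8 GgLlss=4 GgllSS=4 GgllSs=8 Ggllss=4 ggLlSS=4 ggLlSs=8 ggLlss=4 ggllSS=4 ggllSs=8 ggllss=4
gg ll ss hits 4/64; gcd=4; 4÷4/64÷4 = 1/16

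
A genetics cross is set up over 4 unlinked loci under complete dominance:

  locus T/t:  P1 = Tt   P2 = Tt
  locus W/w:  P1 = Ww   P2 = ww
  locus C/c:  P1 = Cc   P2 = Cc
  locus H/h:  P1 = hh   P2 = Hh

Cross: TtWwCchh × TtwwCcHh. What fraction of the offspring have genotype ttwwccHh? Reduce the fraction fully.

P(ttwwccHh) = 1/64

TtWwCchh gametes: TWCh×2, TWch×2, TwCh×2, Twch×2, tWCh×2, tWch×2, twCh×2, twch×2
TtwwCcHh gametes: TwCH×2, TwCh×2, TwcH×2, Twch×2, twCH×2, twCh×2, twcH×2, twch×2
TtWwCchh×TtwwCcHh grid (16·16=256): TTWwCCHh=4 TTWwCChh=4 TTWwCcHh=8 TTWwCchh=8 TTWwccHh=4 TTWwcchh=4 TTwwCCHh=4 TTwwCChh=4 TTwwCcHh=8 TTwwCchh=8 TTwwccHh=4 TTwwcchh=4 TtWwCCHh=8 TtWwCChh=8 TtWwCcHh=16 TtWwCchh=16 TtWwccHh=8 TtWwcchh=8 TtwwCCHh=8 TtwwCChh=8 TtwwCcHh=16 TtwwCchh=16 TtwwccHh=8 Ttwwcchh=8 ttWwCCHh=4 ttWwCChh=4 ttWwCcHh=8 ttWwCchh=8 ttWwccHh=4 ttWwcchh=4 ttwwCCHh=4 ttwwCChh=4 ttwwCcHh=8 ttwwCchh=8 ttwwccHh=4 ttwwcchh=4
ttwwccHh hits 4/256; gcd=4; 4÷4/256÷4 = 1/64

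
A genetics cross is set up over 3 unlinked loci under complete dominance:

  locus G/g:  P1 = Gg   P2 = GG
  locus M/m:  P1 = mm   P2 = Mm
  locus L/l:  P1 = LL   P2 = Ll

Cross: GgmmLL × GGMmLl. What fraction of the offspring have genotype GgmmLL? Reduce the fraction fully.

GgmmLL gametes: GmL×4, gmL×4
GGMmLl gametes: GML×2, GMl×2, GmL×2, Gml×2
GgmmLL×GGMmLl grid (8·8=64): GGMmLL=8 GGMmLl=8 GGmmLL=8 GGmmLl=8 GgMmLL=8 GgMmLl=8 GgmmLL=8 GgmmLl=8
GgmmLL hits 8/64; gcd=8; 8÷8/64÷8 = 1/8

P(GgmmLL) = 1/8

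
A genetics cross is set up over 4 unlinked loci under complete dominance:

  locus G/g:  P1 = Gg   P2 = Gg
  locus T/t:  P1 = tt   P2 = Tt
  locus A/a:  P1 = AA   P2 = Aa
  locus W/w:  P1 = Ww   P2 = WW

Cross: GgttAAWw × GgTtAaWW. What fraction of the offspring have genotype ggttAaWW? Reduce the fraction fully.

P(ggttAaWW) = 1/32

GgttAAWw gametes: GtAW×4, GtAw×4, gtAW×4, gtAw×4
GgTtAaWW gametes: GTAW×2, GTaW×2, GtAW×2, GtaW×2, gTAW×2, gTaW×2, gtAW×2, gtaW×2
GgttAAWw×GgTtAaWW grid (16·16=256): GGTtAAWW=8 GGTtAAWw=8 GGTtAaWW=8 GGTtAaWw=8 GGttAAWW=8 GGttAAWw=8 GGttAaWW=8 GGttAaWw=8 GgTtAAWW=16 GgTtAAWw=16 GgTtAaWW=16 GgTtAaWw=16 GgttAAWW=16 GgttAAWw=16 GgttAaWW=16 GgttAaWw=16 ggTtAAWW=8 ggTtAAWw=8 ggTtAaWW=8 ggTtAaWw=8 ggttAAWW=8 ggttAAWw=8 ggttAaWW=8 ggttAaWw=8
ggttAaWW hits 8/256; gcd=8; 8÷8/256÷8 = 1/32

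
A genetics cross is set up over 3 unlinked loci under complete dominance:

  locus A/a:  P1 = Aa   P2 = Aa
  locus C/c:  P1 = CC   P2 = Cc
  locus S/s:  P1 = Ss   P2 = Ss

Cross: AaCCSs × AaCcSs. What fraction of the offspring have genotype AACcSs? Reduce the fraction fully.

P(AACcSs) = 1/16

AaCCSs gametes: ACS×2, ACs×2, aCS×2, aCs×2
AaCcSs gametes: ACS×1, ACs×1, AcS×1, Acs×1, aCS×1, aCs×1, acS×1, acs×1
AaCCSs×AaCcSs grid (8·8=64): AACCSS=2 AACCSs=4 AACCss=2 AACcSS=2 AACcSs=4 AACcss=2 AaCCSS=4 AaCCSs=8 AaCCss=4 AaCcSS=4 AaCcSs=8 AaCcss=4 aaCCSS=2 aaCCSs=4 aaCCss=2 aaCcSS=2 aaCcSs=4 aaCcss=2
AACcSs hits 4/64; gcd=4; 4÷4/64÷4 = 1/16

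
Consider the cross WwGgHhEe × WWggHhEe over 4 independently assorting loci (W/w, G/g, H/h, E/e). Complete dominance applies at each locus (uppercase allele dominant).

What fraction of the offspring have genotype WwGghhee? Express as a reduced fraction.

P(WwGghhee) = 1/64

WwGgHhEe gametes: WGHE×1, WGHe×1, WGhE×1, WGhe×1, WgHE×1, WgHe×1, WghE×1, Wghe×1, wGHE×1, wGHe×1, wGhE×1, wGhe×1, wgHE×1, wgHe×1, wghE×1, wghe×1
WWggHhEe gametes: WgHE×4, WgHe×4, WghE×4, Wghe×4
WwGgHhEe×WWggHhEe grid (16·16=256): WWGgHHEE=4 WWGgHHEe=8 WWGgHHee=4 WWGgHhEE=8 WWGgHhEe=16 WWGgHhee=8 WWGghhEE=4 WWGghhEe=8 WWGghhee=4 WWggHHEE=4 WWggHHEe=8 WWggHHee=4 WWggHhEE=8 WWggHhEe=16 WWggHhee=8 WWgghhEE=4 WWgghhEe=8 WWgghhee=4 WwGgHHEE=4 WwGgHHEe=8 WwGgHHee=4 WwGgHhEE=8 WwGgHhEe=16 WwGgHhee=8 WwGghhEE=4 WwGghhEe=8 WwGghhee=4 WwggHHEE=4 WwggHHEe=8 WwggHHee=4 WwggHhEE=8 WwggHhEe=16 WwggHhee=8 WwgghhEE=4 WwgghhEe=8 Wwgghhee=4
WwGghhee hits 4/256; gcd=4; 4÷4/256÷4 = 1/64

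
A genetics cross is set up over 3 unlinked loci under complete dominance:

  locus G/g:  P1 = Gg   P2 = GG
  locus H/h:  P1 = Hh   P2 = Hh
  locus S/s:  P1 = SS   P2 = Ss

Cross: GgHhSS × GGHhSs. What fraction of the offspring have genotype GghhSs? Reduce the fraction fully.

GgHhSS gametes: GHS×2, GhS×2, gHS×2, ghS×2
GGHhSs gametes: GHS×2, GHs×2, GhS×2, Ghs×2
GgHhSS×GGHhSs grid (8·8=64): GGHHSS=4 GGHHSs=4 GGHhSS=8 GGHhSs=8 GGhhSS=4 GGhhSs=4 GgHHSS=4 GgHHSs=4 GgHhSS=8 GgHhSs=8 GghhSS=4 GghhSs=4
GghhSs hits 4/64; gcd=4; 4÷4/64÷4 = 1/16

P(GghhSs) = 1/16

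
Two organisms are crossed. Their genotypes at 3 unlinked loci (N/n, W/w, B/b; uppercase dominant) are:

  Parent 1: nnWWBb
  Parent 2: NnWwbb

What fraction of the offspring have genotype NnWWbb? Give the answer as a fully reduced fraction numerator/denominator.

nnWWBb gametes: nWB×4, nWb×4
NnWwbb gametes: NWb×2, Nwb×2, nWb×2, nwb×2
nnWWBb×NnWwbb grid (8·8=64): NnWWBb=8 NnWWbb=8 NnWwBb=8 NnWwbb=8 nnWWBb=8 nnWWbb=8 nnWwBb=8 nnWwbb=8
NnWWbb hits 8/64; gcd=8; 8÷8/64÷8 = 1/8

P(NnWWbb) = 1/8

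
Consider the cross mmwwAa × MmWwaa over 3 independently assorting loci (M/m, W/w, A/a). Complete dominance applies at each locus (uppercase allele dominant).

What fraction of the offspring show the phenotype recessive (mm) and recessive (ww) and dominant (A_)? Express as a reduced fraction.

mmwwAa gametes: mwA×4, mwa×4
MmWwaa gametes: MWa×2, Mwa×2, mWa×2, mwa×2
mmwwAa×MmWwaa grid (8·8=64): MmWwAa=8 MmWwaa=8 MmwwAa=8 Mmwwaa=8 mmWwAa=8 mmWwaa=8 mmwwAa=8 mmwwaa=8
mm ww A_ hits 8/64; gcd=8; 8÷8/64÷8 = 1/8

P(mm ww A_) = 1/8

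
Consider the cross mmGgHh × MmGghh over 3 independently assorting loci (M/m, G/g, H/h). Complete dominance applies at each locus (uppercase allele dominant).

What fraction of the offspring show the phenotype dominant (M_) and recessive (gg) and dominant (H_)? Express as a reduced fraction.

P(M_ gg H_) = 1/16

mmGgHh gametes: mGH×2, mGh×2, mgH×2, mgh×2
MmGghh gametes: MGh×2, Mgh×2, mGh×2, mgh×2
mmGgHh×MmGghh grid (8·8=64): MmGGHh=4 MmGGhh=4 MmGgHh=8 MmGghh=8 MmggHh=4 Mmgghh=4 mmGGHh=4 mmGGhh=4 mmGgHh=8 mmGghh=8 mmggHh=4 mmgghh=4
M_ gg H_ hits 4/64; gcd=4; 4÷4/64÷4 = 1/16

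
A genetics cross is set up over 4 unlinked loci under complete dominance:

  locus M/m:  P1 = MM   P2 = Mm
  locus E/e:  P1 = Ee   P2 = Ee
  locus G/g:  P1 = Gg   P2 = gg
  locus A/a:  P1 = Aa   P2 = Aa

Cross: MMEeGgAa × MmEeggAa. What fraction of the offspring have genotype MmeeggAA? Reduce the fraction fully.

P(MmeeggAA) = 1/64

MMEeGgAa gametes: MEGA×2, MEGa×2, MEgA×2, MEga×2, MeGA×2, MeGa×2, MegA×2, Mega×2
MmEeggAa gametes: MEgA×2, MEga×2, MegA×2, Mega×2, mEgA×2, mEga×2, megA×2, mega×2
MMEeGgAa×MmEeggAa grid (16·16=256): MMEEGgAA=4 MMEEGgAa=8 MMEEGgaa=4 MMEEggAA=4 MMEEggAa=8 MMEEggaa=4 MMEeGgAA=8 MMEeGgAa=16 MMEeGgaa=8 MMEeggAA=8 MMEeggAa=16 MMEeggaa=8 MMeeGgAA=4 MMeeGgAa=8 MMeeGgaa=4 MMeeggAA=4 MMeeggAa=8 MMeeggaa=4 MmEEGgAA=4 MmEEGgAa=8 MmEEGgaa=4 MmEEggAA=4 MmEEggAa=8 MmEEggaa=4 MmEeGgAA=8 MmEeGgAa=16 MmEeGgaa=8 MmEeggAA=8 MmEeggAa=16 MmEeggaa=8 MmeeGgAA=4 MmeeGgAa=8 MmeeGgaa=4 MmeeggAA=4 MmeeggAa=8 Mmeeggaa=4
MmeeggAA hits 4/256; gcd=4; 4÷4/256÷4 = 1/64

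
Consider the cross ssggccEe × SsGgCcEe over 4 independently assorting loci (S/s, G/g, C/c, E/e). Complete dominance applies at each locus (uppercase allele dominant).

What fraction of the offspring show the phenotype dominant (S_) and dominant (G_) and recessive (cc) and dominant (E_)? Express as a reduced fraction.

ssggccEe gametes: sgcE×8, sgce×8
SsGgCcEe gametes: SGCE×1, SGCe×1, SGcE×1, SGce×1, SgCE×1, SgCe×1, SgcE×1, Sgce×1, sGCE×1, sGCe×1, sGcE×1, sGce×1, sgCE×1, sgCe×1, sgcE×1, sgce×1
ssggccEe×SsGgCcEe grid (16·16=256): SsGgCcEE=8 SsGgCcEe=16 SsGgCcee=8 SsGgccEE=8 SsGgccEe=16 SsGgccee=8 SsggCcEE=8 SsggCcEe=16 SsggCcee=8 SsggccEE=8 SsggccEe=16 Ssggccee=8 ssGgCcEE=8 ssGgCcEe=16 ssGgCcee=8 ssGgccEE=8 ssGgccEe=16 ssGgccee=8 ssggCcEE=8 ssggCcEe=16 ssggCcee=8 ssggccEE=8 ssggccEe=16 ssggccee=8
S_ G_ cc E_ hits 24/256; gcd=8; 24÷8/256÷8 = 3/32

P(S_ G_ cc E_) = 3/32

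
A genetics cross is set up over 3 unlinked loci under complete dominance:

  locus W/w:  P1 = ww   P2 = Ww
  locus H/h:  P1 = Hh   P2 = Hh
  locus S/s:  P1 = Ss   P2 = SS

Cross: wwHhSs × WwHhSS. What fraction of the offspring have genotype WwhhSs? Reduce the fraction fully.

wwHhSs gametes: wHS×2, wHs×2, whS×2, whs×2
WwHhSS gametes: WHS×2, WhS×2, wHS×2, whS×2
wwHhSs×WwHhSS grid (8·8=64): WwHHSS=4 WwHHSs=4 WwHhSS=8 WwHhSs=8 WwhhSS=4 WwhhSs=4 wwHHSS=4 wwHHSs=4 wwHhSS=8 wwHhSs=8 wwhhSS=4 wwhhSs=4
WwhhSs hits 4/64; gcd=4; 4÷4/64÷4 = 1/16

P(WwhhSs) = 1/16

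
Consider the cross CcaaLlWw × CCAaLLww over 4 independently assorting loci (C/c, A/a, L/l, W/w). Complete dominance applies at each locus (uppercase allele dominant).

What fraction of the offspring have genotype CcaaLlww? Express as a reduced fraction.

CcaaLlWw gametes: CaLW×2, CaLw×2, CalW×2, Calw×2, caLW×2, caLw×2, calW×2, calw×2
CCAaLLww gametes: CALw×8, CaLw×8
CcaaLlWw×CCAaLLww grid (16·16=256): CCAaLLWw=16 CCAaLLww=16 CCAaLlWw=16 CCAaLlww=16 CCaaLLWw=16 CCaaLLww=16 CCaaLlWw=16 CCaaLlww=16 CcAaLLWw=16 CcAaLLww=16 CcAaLlWw=16 CcAaLlww=16 CcaaLLWw=16 CcaaLLww=16 CcaaLlWw=16 CcaaLlww=16
CcaaLlww hits 16/256; gcd=16; 16÷16/256÷16 = 1/16

P(CcaaLlww) = 1/16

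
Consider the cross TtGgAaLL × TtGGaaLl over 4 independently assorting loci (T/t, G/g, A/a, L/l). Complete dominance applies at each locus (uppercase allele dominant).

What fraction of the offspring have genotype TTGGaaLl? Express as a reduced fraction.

TtGgAaLL gametes: TGAL×2, TGaL×2, TgAL×2, TgaL×2, tGAL×2, tGaL×2, tgAL×2, tgaL×2
TtGGaaLl gametes: TGaL×4, TGal×4, tGaL×4, tGal×4
TtGgAaLL×TtGGaaLl grid (16·16=256): TTGGAaLL=8 TTGGAaLl=8 TTGGaaLL=8 TTGGaaLl=8 TTGgAaLL=8 TTGgAaLl=8 TTGgaaLL=8 TTGgaaLl=8 TtGGAaLL=16 TtGGAaLl=16 TtGGaaLL=16 TtGGaaLl=16 TtGgAaLL=16 TtGgAaLl=16 TtGgaaLL=16 TtGgaaLl=16 ttGGAaLL=8 ttGGAaLl=8 ttGGaaLL=8 ttGGaaLl=8 ttGgAaLL=8 ttGgAaLl=8 ttGgaaLL=8 ttGgaaLl=8
TTGGaaLl hits 8/256; gcd=8; 8÷8/256÷8 = 1/32

P(TTGGaaLl) = 1/32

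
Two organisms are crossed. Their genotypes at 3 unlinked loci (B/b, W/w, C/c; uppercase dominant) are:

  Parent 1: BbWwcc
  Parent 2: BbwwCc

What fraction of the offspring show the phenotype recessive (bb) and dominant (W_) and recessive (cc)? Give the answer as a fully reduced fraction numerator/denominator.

P(bb W_ cc) = 1/16

BbWwcc gametes: BWc×2, Bwc×2, bWc×2, bwc×2
BbwwCc gametes: BwC×2, Bwc×2, bwC×2, bwc×2
BbWwcc×BbwwCc grid (8·8=64): BBWwCc=4 BBWwcc=4 BBwwCc=4 BBwwcc=4 BbWwCc=8 BbWwcc=8 BbwwCc=8 Bbwwcc=8 bbWwCc=4 bbWwcc=4 bbwwCc=4 bbwwcc=4
bb W_ cc hits 4/64; gcd=4; 4÷4/64÷4 = 1/16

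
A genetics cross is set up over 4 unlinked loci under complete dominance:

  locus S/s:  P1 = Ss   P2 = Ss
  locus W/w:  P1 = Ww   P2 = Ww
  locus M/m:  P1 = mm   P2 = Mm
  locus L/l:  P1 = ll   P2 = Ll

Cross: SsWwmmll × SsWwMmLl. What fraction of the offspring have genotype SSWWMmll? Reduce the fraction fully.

SsWwmmll gametes: SWml×4, Swml×4, sWml×4, swml×4
SsWwMmLl gametes: SWML×1, SWMl×1, SWmL×1, SWml×1, SwML×1, SwMl×1, SwmL×1, Swml×1, sWML×1, sWMl×1, sWmL×1, sWml×1, swML×1, swMl×1, swmL×1, swml×1
SsWwmmll×SsWwMmLl grid (16·16=256): SSWWMmLl=4 SSWWMmll=4 SSWWmmLl=4 SSWWmmll=4 SSWwMmLl=8 SSWwMmll=8 SSWwmmLl=8 SSWwmmll=8 SSwwMmLl=4 SSwwMmll=4 SSwwmmLl=4 SSwwmmll=4 SsWWMmLl=8 SsWWMmll=8 SsWWmmLl=8 SsWWmmll=8 SsWwMmLl=16 SsWwMmll=16 SsWwmmLl=16 SsWwmmll=16 SswwMmLl=8 SswwMmll=8 SswwmmLl=8 Sswwmmll=8 ssWWMmLl=4 ssWWMmll=4 ssWWmmLl=4 ssWWmmll=4 ssWwMmLl=8 ssWwMmll=8 ssWwmmLl=8 ssWwmmll=8 sswwMmLl=4 sswwMmll=4 sswwmmLl=4 sswwmmll=4
SSWWMmll hits 4/256; gcd=4; 4÷4/256÷4 = 1/64

P(SSWWMmll) = 1/64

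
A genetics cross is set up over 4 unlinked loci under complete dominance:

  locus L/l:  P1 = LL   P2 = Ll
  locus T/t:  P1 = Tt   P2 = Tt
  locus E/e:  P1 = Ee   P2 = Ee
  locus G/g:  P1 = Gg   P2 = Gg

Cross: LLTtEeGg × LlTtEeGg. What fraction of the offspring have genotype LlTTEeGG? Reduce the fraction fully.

LLTtEeGg gametes: LTEG×2, LTEg×2, LTeG×2, LTeg×2, LtEG×2, LtEg×2, LteG×2, Lteg×2
LlTtEeGg gametes: LTEG×1, LTEg×1, LTeG×1, LTeg×1, LtEG×1, LtEg×1, LteG×1, Lteg×1, lTEG×1, lTEg×1, lTeG×1, lTeg×1, ltEG×1, ltEg×1, lteG×1, lteg×1
LLTtEeGg×LlTtEeGg grid (16·16=256): LLTTEEGG=2 LLTTEEGg=4 LLTTEEgg=2 LLTTEeGG=4 LLTTEeGg=8 LLTTEegg=4 LLTTeeGG=2 LLTTeeGg=4 LLTTeegg=2 LLTtEEGG=4 LLTtEEGg=8 LLTtEEgg=4 LLTtEeGG=8 LLTtEeGg=16 LLTtEegg=8 LLTteeGG=4 LLTteeGg=8 LLTteegg=4 LLttEEGG=2 LLttEEGg=4 LLttEEgg=2 LLttEeGG=4 LLttEeGg=8 LLttEegg=4 LLtteeGG=2 LLtteeGg=4 LLtteegg=2 LlTTEEGG=2 LlTTEEGg=4 LlTTEEgg=2 LlTTEeGG=4 LlTTEeGg=8 LlTTEegg=4 LlTTeeGG=2 LlTTeeGg=4 LlTTeegg=2 LlTtEEGG=4 LlTtEEGg=8 LlTtEEgg=4 LlTtEeGG=8 LlTtEeGg=16 LlTtEegg=8 LlTteeGG=4 LlTteeGg=8 LlTteegg=4 LlttEEGG=2 LlttEEGg=4 LlttEEgg=2 LlttEeGG=4 LlttEeGg=8 LlttEegg=4 LltteeGG=2 LltteeGg=4 Lltteegg=2
LlTTEeGG hits 4/256; gcd=4; 4÷4/256÷4 = 1/64

P(LlTTEeGG) = 1/64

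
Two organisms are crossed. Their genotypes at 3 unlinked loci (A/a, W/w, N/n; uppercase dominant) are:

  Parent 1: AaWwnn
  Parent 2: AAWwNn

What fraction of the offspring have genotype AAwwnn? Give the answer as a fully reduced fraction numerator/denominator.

AaWwnn gametes: AWn×2, Awn×2, aWn×2, awn×2
AAWwNn gametes: AWN×2, AWn×2, AwN×2, Awn×2
AaWwnn×AAWwNn grid (8·8=64): AAWWNn=4 AAWWnn=4 AAWwNn=8 AAWwnn=8 AAwwNn=4 AAwwnn=4 AaWWNn=4 AaWWnn=4 AaWwNn=8 AaWwnn=8 AawwNn=4 Aawwnn=4
AAwwnn hits 4/64; gcd=4; 4÷4/64÷4 = 1/16

P(AAwwnn) = 1/16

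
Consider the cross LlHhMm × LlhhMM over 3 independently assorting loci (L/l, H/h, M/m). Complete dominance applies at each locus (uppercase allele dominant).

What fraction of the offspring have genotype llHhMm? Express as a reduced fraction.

LlHhMm gametes: LHM×1, LHm×1, LhM×1, Lhm×1, lHM×1, lHm×1, lhM×1, lhm×1
LlhhMM gametes: LhM×4, lhM×4
LlHhMm×LlhhMM grid (8·8=64): LLHhMM=4 LLHhMm=4 LLhhMM=4 LLhhMm=4 LlHhMM=8 LlHhMm=8 LlhhMM=8 LlhhMm=8 llHhMM=4 llHhMm=4 llhhMM=4 llhhMm=4
llHhMm hits 4/64; gcd=4; 4÷4/64÷4 = 1/16

P(llHhMm) = 1/16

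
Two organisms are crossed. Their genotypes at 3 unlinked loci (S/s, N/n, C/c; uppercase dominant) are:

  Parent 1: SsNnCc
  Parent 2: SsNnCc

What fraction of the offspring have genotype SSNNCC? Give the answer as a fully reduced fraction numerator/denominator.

P(SSNNCC) = 1/64

SsNnCc gametes: SNC×1, SNc×1, SnC×1, Snc×1, sNC×1, sNc×1, snC×1, snc×1
SsNnCc gametes: SNC×1, SNc×1, SnC×1, Snc×1, sNC×1, sNc×1, snC×1, snc×1
SsNnCc×SsNnCc grid (8·8=64): SSNNCC=1 SSNNCc=2 SSNNcc=1 SSNnCC=2 SSNnCc=4 SSNncc=2 SSnnCC=1 SSnnCc=2 SSnncc=1 SsNNCC=2 SsNNCc=4 SsNNcc=2 SsNnCC=4 SsNnCc=8 SsNncc=4 SsnnCC=2 SsnnCc=4 Ssnncc=2 ssNNCC=1 ssNNCc=2 ssNNcc=1 ssNnCC=2 ssNnCc=4 ssNncc=2 ssnnCC=1 ssnnCc=2 ssnncc=1
SSNNCC hits 1/64; gcd=1; 1÷1/64÷1 = 1/64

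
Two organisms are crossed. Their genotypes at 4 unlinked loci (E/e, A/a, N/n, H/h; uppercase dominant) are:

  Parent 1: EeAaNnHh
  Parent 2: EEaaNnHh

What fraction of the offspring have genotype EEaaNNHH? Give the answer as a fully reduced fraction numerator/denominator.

EeAaNnHh gametes: EANH×1, EANh×1, EAnH×1, EAnh×1, EaNH×1, EaNh×1, EanH×1, Eanh×1, eANH×1, eANh×1, eAnH×1, eAnh×1, eaNH×1, eaNh×1, eanH×1, eanh×1
EEaaNnHh gametes: EaNH×4, EaNh×4, EanH×4, Eanh×4
EeAaNnHh×EEaaNnHh grid (16·16=256): EEAaNNHH=4 EEAaNNHh=8 EEAaNNhh=4 EEAaNnHH=8 EEAaNnHh=16 EEAaNnhh=8 EEAannHH=4 EEAannHh=8 EEAannhh=4 EEaaNNHH=4 EEaaNNHh=8 EEaaNNhh=4 EEaaNnHH=8 EEaaNnHh=16 EEaaNnhh=8 EEaannHH=4 EEaannHh=8 EEaannhh=4 EeAaNNHH=4 EeAaNNHh=8 EeAaNNhh=4 EeAaNnHH=8 EeAaNnHh=16 EeAaNnhh=8 EeAannHH=4 EeAannHh=8 EeAannhh=4 EeaaNNHH=4 EeaaNNHh=8 EeaaNNhh=4 EeaaNnHH=8 EeaaNnHh=16 EeaaNnhh=8 EeaannHH=4 EeaannHh=8 Eeaannhh=4
EEaaNNHH hits 4/256; gcd=4; 4÷4/256÷4 = 1/64

P(EEaaNNHH) = 1/64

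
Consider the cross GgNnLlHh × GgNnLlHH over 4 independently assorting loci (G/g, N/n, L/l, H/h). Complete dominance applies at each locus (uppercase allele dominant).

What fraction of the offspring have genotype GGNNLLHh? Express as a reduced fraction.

P(GGNNLLHh) = 1/128

GgNnLlHh gametes: GNLH×1, GNLh×1, GNlH×1, GNlh×1, GnLH×1, GnLh×1, GnlH×1, Gnlh×1, gNLH×1, gNLh×1, gNlH×1, gNlh×1, gnLH×1, gnLh×1, gnlH×1, gnlh×1
GgNnLlHH gametes: GNLH×2, GNlH×2, GnLH×2, GnlH×2, gNLH×2, gNlH×2, gnLH×2, gnlH×2
GgNnLlHh×GgNnLlHH grid (16·16=256): GGNNLLHH=2 GGNNLLHh=2 GGNNLlHH=4 GGNNLlHh=4 GGNNllHH=2 GGNNllHh=2 GGNnLLHH=4 GGNnLLHh=4 GGNnLlHH=8 GGNnLlHh=8 GGNnllHH=4 GGNnllHh=4 GGnnLLHH=2 GGnnLLHh=2 GGnnLlHH=4 GGnnLlHh=4 GGnnllHH=2 GGnnllHh=2 GgNNLLHH=4 GgNNLLHh=4 GgNNLlHH=8 GgNNLlHh=8 GgNNllHH=4 GgNNllHh=4 GgNnLLHH=8 GgNnLLHh=8 GgNnLlHH=16 GgNnLlHh=16 GgNnllHH=8 GgNnllHh=8 GgnnLLHH=4 GgnnLLHh=4 GgnnLlHH=8 GgnnLlHh=8 GgnnllHH=4 GgnnllHh=4 ggNNLLHH=2 ggNNLLHh=2 ggNNLlHH=4 ggNNLlHh=4 ggNNllHH=2 ggNNllHh=2 ggNnLLHH=4 ggNnLLHh=4 ggNnLlHH=8 ggNnLlHh=8 ggNnllHH=4 ggNnllHh=4 ggnnLLHH=2 ggnnLLHh=2 ggnnLlHH=4 ggnnLlHh=4 ggnnllHH=2 ggnnllHh=2
GGNNLLHh hits 2/256; gcd=2; 2÷2/256÷2 = 1/128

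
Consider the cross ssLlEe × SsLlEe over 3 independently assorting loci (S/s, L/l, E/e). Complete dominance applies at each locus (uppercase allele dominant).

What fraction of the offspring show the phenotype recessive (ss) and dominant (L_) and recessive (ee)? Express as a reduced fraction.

ssLlEe gametes: sLE×2, sLe×2, slE×2, sle×2
SsLlEe gametes: SLE×1, SLe×1, SlE×1, Sle×1, sLE×1, sLe×1, slE×1, sle×1
ssLlEe×SsLlEe grid (8·8=64): SsLLEE=2 SsLLEe=4 SsLLee=2 SsLlEE=4 SsLlEe=8 SsLlee=4 SsllEE=2 SsllEe=4 Ssllee=2 ssLLEE=2 ssLLEe=4 ssLLee=2 ssLlEE=4 ssLlEe=8 ssLlee=4 ssllEE=2 ssllEe=4 ssllee=2
ss L_ ee hits 6/64; gcd=2; 6÷2/64÷2 = 3/32

P(ss L_ ee) = 3/32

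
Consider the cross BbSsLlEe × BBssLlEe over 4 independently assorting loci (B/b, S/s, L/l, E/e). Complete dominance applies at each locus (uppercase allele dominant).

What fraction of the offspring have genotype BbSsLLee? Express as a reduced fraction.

P(BbSsLLee) = 1/64

BbSsLlEe gametes: BSLE×1, BSLe×1, BSlE×1, BSle×1, BsLE×1, BsLe×1, BslE×1, Bsle×1, bSLE×1, bSLe×1, bSlE×1, bSle×1, bsLE×1, bsLe×1, bslE×1, bsle×1
BBssLlEe gametes: BsLE×4, BsLe×4, BslE×4, Bsle×4
BbSsLlEe×BBssLlEe grid (16·16=256): BBSsLLEE=4 BBSsLLEe=8 BBSsLLee=4 BBSsLlEE=8 BBSsLlEe=16 BBSsLlee=8 BBSsllEE=4 BBSsllEe=8 BBSsllee=4 BBssLLEE=4 BBssLLEe=8 BBssLLee=4 BBssLlEE=8 BBssLlEe=16 BBssLlee=8 BBssllEE=4 BBssllEe=8 BBssllee=4 BbSsLLEE=4 BbSsLLEe=8 BbSsLLee=4 BbSsLlEE=8 BbSsLlEe=16 BbSsLlee=8 BbSsllEE=4 BbSsllEe=8 BbSsllee=4 BbssLLEE=4 BbssLLEe=8 BbssLLee=4 BbssLlEE=8 BbssLlEe=16 BbssLlee=8 BbssllEE=4 BbssllEe=8 Bbssllee=4
BbSsLLee hits 4/256; gcd=4; 4÷4/256÷4 = 1/64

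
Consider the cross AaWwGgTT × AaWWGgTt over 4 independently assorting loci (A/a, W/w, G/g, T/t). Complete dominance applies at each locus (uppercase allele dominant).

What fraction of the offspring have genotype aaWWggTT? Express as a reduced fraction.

P(aaWWggTT) = 1/64

AaWwGgTT gametes: AWGT×2, AWgT×2, AwGT×2, AwgT×2, aWGT×2, aWgT×2, awGT×2, awgT×2
AaWWGgTt gametes: AWGT×2, AWGt×2, AWgT×2, AWgt×2, aWGT×2, aWGt×2, aWgT×2, aWgt×2
AaWwGgTT×AaWWGgTt grid (16·16=256): AAWWGGTT=4 AAWWGGTt=4 AAWWGgTT=8 AAWWGgTt=8 AAWWggTT=4 AAWWggTt=4 AAWwGGTT=4 AAWwGGTt=4 AAWwGgTT=8 AAWwGgTt=8 AAWwggTT=4 AAWwggTt=4 AaWWGGTT=8 AaWWGGTt=8 AaWWGgTT=16 AaWWGgTt=16 AaWWggTT=8 AaWWggTt=8 AaWwGGTT=8 AaWwGGTt=8 AaWwGgTT=16 AaWwGgTt=16 AaWwggTT=8 AaWwggTt=8 aaWWGGTT=4 aaWWGGTt=4 aaWWGgTT=8 aaWWGgTt=8 aaWWggTT=4 aaWWggTt=4 aaWwGGTT=4 aaWwGGTt=4 aaWwGgTT=8 aaWwGgTt=8 aaWwggTT=4 aaWwggTt=4
aaWWggTT hits 4/256; gcd=4; 4÷4/256÷4 = 1/64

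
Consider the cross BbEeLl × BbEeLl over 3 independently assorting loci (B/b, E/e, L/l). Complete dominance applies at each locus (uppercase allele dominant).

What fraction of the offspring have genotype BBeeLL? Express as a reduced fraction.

P(BBeeLL) = 1/64

BbEeLl gametes: BEL×1, BEl×1, BeL×1, Bel×1, bEL×1, bEl×1, beL×1, bel×1
BbEeLl gametes: BEL×1, BEl×1, BeL×1, Bel×1, bEL×1, bEl×1, beL×1, bel×1
BbEeLl×BbEeLl grid (8·8=64): BBEELL=1 BBEELl=2 BBEEll=1 BBEeLL=2 BBEeLl=4 BBEell=2 BBeeLL=1 BBeeLl=2 BBeell=1 BbEELL=2 BbEELl=4 BbEEll=2 BbEeLL=4 BbEeLl=8 BbEell=4 BbeeLL=2 BbeeLl=4 Bbeell=2 bbEELL=1 bbEELl=2 bbEEll=1 bbEeLL=2 bbEeLl=4 bbEell=2 bbeeLL=1 bbeeLl=2 bbeell=1
BBeeLL hits 1/64; gcd=1; 1÷1/64÷1 = 1/64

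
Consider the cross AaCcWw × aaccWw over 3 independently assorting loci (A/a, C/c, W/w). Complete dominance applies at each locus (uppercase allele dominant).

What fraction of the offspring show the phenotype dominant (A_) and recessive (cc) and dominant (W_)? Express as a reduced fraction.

P(A_ cc W_) = 3/16

AaCcWw gametes: ACW×1, ACw×1, AcW×1, Acw×1, aCW×1, aCw×1, acW×1, acw×1
aaccWw gametes: acW×4, acw×4
AaCcWw×aaccWw grid (8·8=64): AaCcWW=4 AaCcWw=8 AaCcww=4 AaccWW=4 AaccWw=8 Aaccww=4 aaCcWW=4 aaCcWw=8 aaCcww=4 aaccWW=4 aaccWw=8 aaccww=4
A_ cc W_ hits 12/64; gcd=4; 12÷4/64÷4 = 3/16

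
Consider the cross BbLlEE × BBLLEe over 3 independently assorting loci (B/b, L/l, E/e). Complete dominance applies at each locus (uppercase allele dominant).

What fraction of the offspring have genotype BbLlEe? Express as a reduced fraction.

BbLlEE gametes: BLE×2, BlE×2, bLE×2, blE×2
BBLLEe gametes: BLE×4, BLe×4
BbLlEE×BBLLEe grid (8·8=64): BBLLEE=8 BBLLEe=8 BBLlEE=8 BBLlEe=8 BbLLEE=8 BbLLEe=8 BbLlEE=8 BbLlEe=8
BbLlEe hits 8/64; gcd=8; 8÷8/64÷8 = 1/8

P(BbLlEe) = 1/8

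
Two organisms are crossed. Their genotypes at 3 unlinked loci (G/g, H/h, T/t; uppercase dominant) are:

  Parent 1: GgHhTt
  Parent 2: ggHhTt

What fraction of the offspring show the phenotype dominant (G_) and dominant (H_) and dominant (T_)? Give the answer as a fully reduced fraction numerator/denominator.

P(G_ H_ T_) = 9/32

GgHhTt gametes: GHT×1, GHt×1, GhT×1, Ght×1, gHT×1, gHt×1, ghT×1, ght×1
ggHhTt gametes: gHT×2, gHt×2, ghT×2, ght×2
GgHhTt×ggHhTt grid (8·8=64): GgHHTT=2 GgHHTt=4 GgHHtt=2 GgHhTT=4 GgHhTt=8 GgHhtt=4 GghhTT=2 GghhTt=4 Gghhtt=2 ggHHTT=2 ggHHTt=4 ggHHtt=2 ggHhTT=4 ggHhTt=8 ggHhtt=4 gghhTT=2 gghhTt=4 gghhtt=2
G_ H_ T_ hits 18/64; gcd=2; 18÷2/64÷2 = 9/32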